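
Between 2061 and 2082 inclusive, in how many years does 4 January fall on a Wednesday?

4

Day of week of January 4 in each year:
2061: Tue, 2062: Wed ✓, 2063: Thu, 2064: Fri, 2065: Sun, 2066: Mon, 2067: Tue, 2068: Wed ✓, 2069: Fri, 2070: Sat, 2071: Sun, 2072: Mon, 2073: Wed ✓, 2074: Thu, 2075: Fri, 2076: Sat, 2077: Mon, 2078: Tue, 2079: Wed ✓, 2080: Thu, 2081: Sat, 2082: Sun
Wednesdays: 2062, 2068, 2073, 2079.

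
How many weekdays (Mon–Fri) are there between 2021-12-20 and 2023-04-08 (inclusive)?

340

2021-12-20 is a Monday.
From 2021-12-20 to 2023-04-08 is 475 days inclusive.
475 = 7 × 67 + 6, so there are 67 full weeks plus 6 extra days.
Each full week contributes 5 weekdays (Mon–Fri): 67 × 5 = 335.
The 6 extra days are Mon, Tue, Wed, Thu, Fri, Sat — 5 of them qualify.
Total: 335 + 5 = 340.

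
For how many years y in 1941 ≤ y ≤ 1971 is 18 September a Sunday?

4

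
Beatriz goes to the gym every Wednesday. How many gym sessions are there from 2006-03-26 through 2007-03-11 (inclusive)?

2006-03-26 is a Sunday.
That's 351 days from start to end, counting both.
351 = 7 × 50 + 1, so there are 50 full weeks plus 1 extra day.
Each full week contributes one Wednesday: 50 so far.
The 1 extra day is Sun — none qualify.
Total: 50 + 0 = 50.

50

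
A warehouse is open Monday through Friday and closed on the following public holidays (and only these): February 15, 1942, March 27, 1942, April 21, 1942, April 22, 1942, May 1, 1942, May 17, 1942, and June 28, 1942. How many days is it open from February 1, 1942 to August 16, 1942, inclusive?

136

February 1, 1942 is a Sunday.
From February 1, 1942 to August 16, 1942 is 197 days inclusive.
197 = 7 × 28 + 1, so there are 28 full weeks plus 1 extra day.
Each full week contributes 5 weekdays (Mon–Fri): 28 × 5 = 140.
The 1 extra day is Sunday — none qualify.
Total: 140 + 0 = 140.
Holidays: February 15, 1942 (Sun); March 27, 1942 (Fri); April 21, 1942 (Tue); April 22, 1942 (Wed); May 1, 1942 (Fri); May 17, 1942 (Sun); June 28, 1942 (Sun).
4 of the 7 holidays fall on weekdays; the rest are weekends and were already excluded.
Business days: 140 − 4 = 136.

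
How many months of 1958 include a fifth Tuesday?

4

A month has five Tuesdays exactly when Tuesday falls within its first (length − 28) days.
Jan: 31 days, starts Wed → 5 of Wed, Thu, Fri
Feb: 28 days, starts Sat → 5 of (none)
Mar: 31 days, starts Sat → 5 of Sat, Sun, Mon
Apr: 30 days, starts Tue → 5 of Tue, Wed ✓
May: 31 days, starts Thu → 5 of Thu, Fri, Sat
Jun: 30 days, starts Sun → 5 of Sun, Mon
Jul: 31 days, starts Tue → 5 of Tue, Wed, Thu ✓
Aug: 31 days, starts Fri → 5 of Fri, Sat, Sun
Sep: 30 days, starts Mon → 5 of Mon, Tue ✓
Oct: 31 days, starts Wed → 5 of Wed, Thu, Fri
Nov: 30 days, starts Sat → 5 of Sat, Sun
Dec: 31 days, starts Mon → 5 of Mon, Tue, Wed ✓
Months with five Tuesdays: Apr, Jul, Sep, Dec.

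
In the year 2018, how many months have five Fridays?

A month has five Fridays exactly when Friday falls within its first (length − 28) days.
Jan: 31 days, starts Mon → 5 of Mon, Tue, Wed
Feb: 28 days, starts Thu → 5 of (none)
Mar: 31 days, starts Thu → 5 of Thu, Fri, Sat ✓
Apr: 30 days, starts Sun → 5 of Sun, Mon
May: 31 days, starts Tue → 5 of Tue, Wed, Thu
Jun: 30 days, starts Fri → 5 of Fri, Sat ✓
Jul: 31 days, starts Sun → 5 of Sun, Mon, Tue
Aug: 31 days, starts Wed → 5 of Wed, Thu, Fri ✓
Sep: 30 days, starts Sat → 5 of Sat, Sun
Oct: 31 days, starts Mon → 5 of Mon, Tue, Wed
Nov: 30 days, starts Thu → 5 of Thu, Fri ✓
Dec: 31 days, starts Sat → 5 of Sat, Sun, Mon
Months with five Fridays: Mar, Jun, Aug, Nov.

4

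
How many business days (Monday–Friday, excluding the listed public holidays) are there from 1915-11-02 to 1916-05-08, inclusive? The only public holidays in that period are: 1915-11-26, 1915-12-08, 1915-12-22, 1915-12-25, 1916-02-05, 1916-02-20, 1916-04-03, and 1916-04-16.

1915-11-02 is a Tuesday.
The range spans 189 days (inclusive of both endpoints).
189 = 7 × 27, so the span is exactly 27 full weeks.
Each full week contributes 5 weekdays (Mon–Fri): 27 × 5 = 135.
Holidays: 1915-11-26 (Fri); 1915-12-08 (Wed); 1915-12-22 (Wed); 1915-12-25 (Sat); 1916-02-05 (Sat); 1916-02-20 (Sun); 1916-04-03 (Mon); 1916-04-16 (Sun).
4 of the 8 holidays fall on weekdays; the rest are weekends and were already excluded.
Business days: 135 − 4 = 131.

131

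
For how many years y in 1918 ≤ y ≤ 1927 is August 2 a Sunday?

1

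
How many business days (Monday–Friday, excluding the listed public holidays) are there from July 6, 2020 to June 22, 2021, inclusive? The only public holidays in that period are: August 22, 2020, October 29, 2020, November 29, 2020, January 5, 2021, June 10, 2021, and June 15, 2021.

July 6, 2020 is a Monday.
From July 6, 2020 to June 22, 2021 is 352 days inclusive.
352 = 7 × 50 + 2, so there are 50 full weeks plus 2 extra days.
Each full week contributes 5 weekdays (Mon–Fri): 50 × 5 = 250.
The 2 extra days are Mon, Tue — 2 of them qualify.
Total: 250 + 2 = 252.
Holidays: August 22, 2020 (Sat); October 29, 2020 (Thu); November 29, 2020 (Sun); January 5, 2021 (Tue); June 10, 2021 (Thu); June 15, 2021 (Tue).
4 of the 6 holidays fall on weekdays; the rest are weekends and were already excluded.
Business days: 252 − 4 = 248.

248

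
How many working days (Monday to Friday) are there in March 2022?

March 1, 2022 is a Tuesday.
The range spans 31 days (inclusive of both endpoints).
31 = 7 × 4 + 3, so there are 4 full weeks plus 3 extra days.
Each full week contributes 5 weekdays (Mon–Fri): 4 × 5 = 20.
The 3 extra days are Tuesday, Wednesday, Thursday — 3 of them qualify.
Total: 20 + 3 = 23.

23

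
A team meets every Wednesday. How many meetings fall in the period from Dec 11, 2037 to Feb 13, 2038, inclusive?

9

Dec 11, 2037 is a Friday.
The range spans 65 days (inclusive of both endpoints).
65 = 7 × 9 + 2, so there are 9 full weeks plus 2 extra days.
Each full week contributes one Wednesday: 9 so far.
The 2 extra days are Fri, Sat — none qualify.
Total: 9 + 0 = 9.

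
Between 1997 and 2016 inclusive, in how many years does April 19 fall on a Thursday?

Day of week of April 19 in each year:
1997: Sat, 1998: Sun, 1999: Mon, 2000: Wed, 2001: Thu ✓, 2002: Fri, 2003: Sat, 2004: Mon, 2005: Tue, 2006: Wed, 2007: Thu ✓, 2008: Sat, 2009: Sun, 2010: Mon, 2011: Tue, 2012: Thu ✓, 2013: Fri, 2014: Sat, 2015: Sun, 2016: Tue
Thursdays: 2001, 2007, 2012.

3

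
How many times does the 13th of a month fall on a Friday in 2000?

The 13th falls on a Friday when the month's 13th has weekday Fri.
Jan 13 is Thu; Feb 13 is Sun; Mar 13 is Mon; Apr 13 is Thu; May 13 is Sat; Jun 13 is Tue; Jul 13 is Thu; Aug 13 is Sun; Sep 13 is Wed; Oct 13 is Fri ✓; Nov 13 is Mon; Dec 13 is Wed.
Friday the 13ths: Oct.

1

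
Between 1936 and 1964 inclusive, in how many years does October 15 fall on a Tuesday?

Day of week of October 15 in each year:
1936: Thu, 1937: Fri, 1938: Sat, 1939: Sun, 1940: Tue ✓, 1941: Wed, 1942: Thu, 1943: Fri, 1944: Sun, 1945: Mon, 1946: Tue ✓, 1947: Wed, 1948: Fri, 1949: Sat, 1950: Sun, 1951: Mon, 1952: Wed, 1953: Thu, 1954: Fri, 1955: Sat, 1956: Mon, 1957: Tue ✓, 1958: Wed, 1959: Thu, 1960: Sat, 1961: Sun, 1962: Mon, 1963: Tue ✓, 1964: Thu
Tuesdays: 1940, 1946, 1957, 1963.

4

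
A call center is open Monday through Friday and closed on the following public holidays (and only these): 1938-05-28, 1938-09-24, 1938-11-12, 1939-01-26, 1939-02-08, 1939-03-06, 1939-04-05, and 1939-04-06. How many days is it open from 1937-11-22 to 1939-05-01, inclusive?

1937-11-22 is a Monday.
That's 526 days from start to end, counting both.
526 = 7 × 75 + 1, so there are 75 full weeks plus 1 extra day.
Each full week contributes 5 weekdays (Mon–Fri): 75 × 5 = 375.
The 1 extra day is Monday — 1 of them qualifies.
Total: 375 + 1 = 376.
Holidays: 1938-05-28 (Sat); 1938-09-24 (Sat); 1938-11-12 (Sat); 1939-01-26 (Thu); 1939-02-08 (Wed); 1939-03-06 (Mon); 1939-04-05 (Wed); 1939-04-06 (Thu).
5 of the 8 holidays fall on weekdays; the rest are weekends and were already excluded.
Business days: 376 − 5 = 371.

371 business days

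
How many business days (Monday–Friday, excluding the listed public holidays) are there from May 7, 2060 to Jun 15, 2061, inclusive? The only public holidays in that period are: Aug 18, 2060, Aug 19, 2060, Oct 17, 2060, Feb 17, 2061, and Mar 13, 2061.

286 business days

May 7, 2060 is a Friday.
That's 405 days from start to end, counting both.
405 = 7 × 57 + 6, so there are 57 full weeks plus 6 extra days.
Each full week contributes 5 weekdays (Mon–Fri): 57 × 5 = 285.
The 6 extra days are Friday, Saturday, Sunday, Monday, Tuesday, Wednesday — 4 of them qualify.
Total: 285 + 4 = 289.
Holidays: Aug 18, 2060 (Wed); Aug 19, 2060 (Thu); Oct 17, 2060 (Sun); Feb 17, 2061 (Thu); Mar 13, 2061 (Sun).
3 of the 5 holidays fall on weekdays; the rest are weekends and were already excluded.
Business days: 289 − 3 = 286.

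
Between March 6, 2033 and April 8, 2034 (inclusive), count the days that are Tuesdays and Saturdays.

March 6, 2033 is a Sunday.
That's 399 days from start to end, counting both.
399 = 7 × 57, so the span is exactly 57 full weeks.
Each full week contributes 2 days from the set (Tue, Sat): 57 × 2 = 114.
Total: 114.

114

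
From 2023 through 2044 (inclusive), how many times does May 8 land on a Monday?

Day of week of May 8 in each year:
2023: Mon ✓, 2024: Wed, 2025: Thu, 2026: Fri, 2027: Sat, 2028: Mon ✓, 2029: Tue, 2030: Wed, 2031: Thu, 2032: Sat, 2033: Sun, 2034: Mon ✓, 2035: Tue, 2036: Thu, 2037: Fri, 2038: Sat, 2039: Sun, 2040: Tue, 2041: Wed, 2042: Thu, 2043: Fri, 2044: Sun
Mondays: 2023, 2028, 2034.

3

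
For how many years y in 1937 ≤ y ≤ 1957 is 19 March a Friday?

4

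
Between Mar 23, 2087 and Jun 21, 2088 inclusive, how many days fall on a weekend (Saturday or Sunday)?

Mar 23, 2087 is a Sunday.
That's 457 days from start to end, counting both.
457 = 7 × 65 + 2, so there are 65 full weeks plus 2 extra days.
Each full week contributes 2 weekend days (Sat, Sun): 65 × 2 = 130.
The 2 extra days are Sun, Mon — 1 of them qualifies.
Total: 130 + 1 = 131.

131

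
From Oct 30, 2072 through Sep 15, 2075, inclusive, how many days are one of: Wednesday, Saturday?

300

Oct 30, 2072 is a Sunday.
That's 1051 days from start to end, counting both.
1051 = 7 × 150 + 1, so there are 150 full weeks plus 1 extra day.
Each full week contributes 2 days from the set (Wed, Sat): 150 × 2 = 300.
The 1 extra day is Sunday — none qualify.
Total: 300 + 0 = 300.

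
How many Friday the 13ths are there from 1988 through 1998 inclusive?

19

Friday-the-13ths by year:
1988: May
1989: Jan, Oct
1990: Apr, Jul
1991: Sep, Dec
1992: Mar, Nov
1993: Aug
1994: May
1995: Jan, Oct
1996: Sep, Dec
1997: Jun
1998: Feb, Mar, Nov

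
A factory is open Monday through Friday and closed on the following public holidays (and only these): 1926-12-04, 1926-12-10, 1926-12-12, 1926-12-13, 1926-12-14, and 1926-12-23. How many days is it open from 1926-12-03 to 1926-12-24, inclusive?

12

1926-12-03 is a Friday.
From 1926-12-03 to 1926-12-24 is 22 days inclusive.
22 = 7 × 3 + 1, so there are 3 full weeks plus 1 extra day.
Each full week contributes 5 weekdays (Mon–Fri): 3 × 5 = 15.
The 1 extra day is Friday — 1 of them qualifies.
Total: 15 + 1 = 16.
Holidays: 1926-12-04 (Sat); 1926-12-10 (Fri); 1926-12-12 (Sun); 1926-12-13 (Mon); 1926-12-14 (Tue); 1926-12-23 (Thu).
4 of the 6 holidays fall on weekdays; the rest are weekends and were already excluded.
Business days: 16 − 4 = 12.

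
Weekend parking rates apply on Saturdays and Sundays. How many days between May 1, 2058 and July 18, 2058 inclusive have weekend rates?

May 1, 2058 is a Wednesday.
That's 79 days from start to end, counting both.
79 = 7 × 11 + 2, so there are 11 full weeks plus 2 extra days.
Each full week contributes 2 weekend days (Sat, Sun): 11 × 2 = 22.
The 2 extra days are Wednesday, Thursday — none qualify.
Total: 22 + 0 = 22.

22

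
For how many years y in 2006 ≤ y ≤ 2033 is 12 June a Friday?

Day of week of June 12 in each year:
2006: Mon, 2007: Tue, 2008: Thu, 2009: Fri ✓, 2010: Sat, 2011: Sun, 2012: Tue, 2013: Wed, 2014: Thu, 2015: Fri ✓, 2016: Sun, 2017: Mon, 2018: Tue, 2019: Wed, 2020: Fri ✓, 2021: Sat, 2022: Sun, 2023: Mon, 2024: Wed, 2025: Thu, 2026: Fri ✓, 2027: Sat, 2028: Mon, 2029: Tue, 2030: Wed, 2031: Thu, 2032: Sat, 2033: Sun
Fridays: 2009, 2015, 2020, 2026.

4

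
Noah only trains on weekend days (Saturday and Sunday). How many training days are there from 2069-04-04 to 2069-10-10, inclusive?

54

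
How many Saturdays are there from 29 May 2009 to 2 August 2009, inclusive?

29 May 2009 is a Friday.
That's 66 days from start to end, counting both.
66 = 7 × 9 + 3, so there are 9 full weeks plus 3 extra days.
Each full week contributes one Saturday: 9 so far.
The 3 extra days are Fri, Sat, Sun — 1 of them qualifies.
Total: 9 + 1 = 10.

10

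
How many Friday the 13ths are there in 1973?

The 13th falls on a Friday when the month's 13th has weekday Fri.
Jan 13 is Sat; Feb 13 is Tue; Mar 13 is Tue; Apr 13 is Fri ✓; May 13 is Sun; Jun 13 is Wed; Jul 13 is Fri ✓; Aug 13 is Mon; Sep 13 is Thu; Oct 13 is Sat; Nov 13 is Tue; Dec 13 is Thu.
Friday the 13ths: Apr, Jul.

2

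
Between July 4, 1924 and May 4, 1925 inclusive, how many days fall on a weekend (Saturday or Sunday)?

July 4, 1924 is a Friday.
From July 4, 1924 to May 4, 1925 is 305 days inclusive.
305 = 7 × 43 + 4, so there are 43 full weeks plus 4 extra days.
Each full week contributes 2 weekend days (Sat, Sun): 43 × 2 = 86.
The 4 extra days are Fri, Sat, Sun, Mon — 2 of them qualify.
Total: 86 + 2 = 88.

88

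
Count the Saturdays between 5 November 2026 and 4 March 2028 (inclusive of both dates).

70

5 November 2026 is a Thursday.
From 5 November 2026 to 4 March 2028 is 486 days inclusive.
486 = 7 × 69 + 3, so there are 69 full weeks plus 3 extra days.
Each full week contributes one Saturday: 69 so far.
The 3 extra days are Thursday, Friday, Saturday — 1 of them qualifies.
Total: 69 + 1 = 70.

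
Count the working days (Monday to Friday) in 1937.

261

1937-01-01 is a Friday.
From 1937-01-01 to 1937-12-31 is 365 days inclusive.
365 = 7 × 52 + 1, so there are 52 full weeks plus 1 extra day.
Each full week contributes 5 weekdays (Mon–Fri): 52 × 5 = 260.
The 1 extra day is Fri — 1 of them qualifies.
Total: 260 + 1 = 261.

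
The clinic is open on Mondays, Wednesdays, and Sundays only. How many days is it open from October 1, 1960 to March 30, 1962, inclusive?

234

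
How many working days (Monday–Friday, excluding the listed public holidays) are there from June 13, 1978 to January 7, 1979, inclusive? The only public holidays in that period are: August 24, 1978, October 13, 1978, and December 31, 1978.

147 working days

June 13, 1978 is a Tuesday.
That's 209 days from start to end, counting both.
209 = 7 × 29 + 6, so there are 29 full weeks plus 6 extra days.
Each full week contributes 5 weekdays (Mon–Fri): 29 × 5 = 145.
The 6 extra days are Tuesday, Wednesday, Thursday, Friday, Saturday, Sunday — 4 of them qualify.
Total: 145 + 4 = 149.
Holidays: August 24, 1978 (Thu); October 13, 1978 (Fri); December 31, 1978 (Sun).
2 of the 3 holidays fall on weekdays; the rest are weekends and were already excluded.
Business days: 149 − 2 = 147.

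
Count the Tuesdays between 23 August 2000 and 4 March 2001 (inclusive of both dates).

27 Tuesdays

23 August 2000 is a Wednesday.
From 23 August 2000 to 4 March 2001 is 194 days inclusive.
194 = 7 × 27 + 5, so there are 27 full weeks plus 5 extra days.
Each full week contributes one Tuesday: 27 so far.
The 5 extra days are Wednesday, Thursday, Friday, Saturday, Sunday — none qualify.
Total: 27 + 0 = 27.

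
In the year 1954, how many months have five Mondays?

4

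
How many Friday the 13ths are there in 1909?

1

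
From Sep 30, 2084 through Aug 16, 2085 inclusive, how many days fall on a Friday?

Sep 30, 2084 is a Saturday.
The range spans 321 days (inclusive of both endpoints).
321 = 7 × 45 + 6, so there are 45 full weeks plus 6 extra days.
Each full week contributes one Friday: 45 so far.
The 6 extra days are Sat, Sun, Mon, Tue, Wed, Thu — none qualify.
Total: 45 + 0 = 45.

45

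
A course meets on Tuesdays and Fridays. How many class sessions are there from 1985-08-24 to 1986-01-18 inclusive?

42

1985-08-24 is a Saturday.
From 1985-08-24 to 1986-01-18 is 148 days inclusive.
148 = 7 × 21 + 1, so there are 21 full weeks plus 1 extra day.
Each full week contributes 2 days from the set (Tue, Fri): 21 × 2 = 42.
The 1 extra day is Sat — none qualify.
Total: 42 + 0 = 42.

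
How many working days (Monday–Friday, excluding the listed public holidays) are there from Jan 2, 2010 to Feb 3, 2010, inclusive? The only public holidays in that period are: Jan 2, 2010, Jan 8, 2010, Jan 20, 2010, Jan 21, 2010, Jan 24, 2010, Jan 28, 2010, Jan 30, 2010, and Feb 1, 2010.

18

Jan 2, 2010 is a Saturday.
The range spans 33 days (inclusive of both endpoints).
33 = 7 × 4 + 5, so there are 4 full weeks plus 5 extra days.
Each full week contributes 5 weekdays (Mon–Fri): 4 × 5 = 20.
The 5 extra days are Sat, Sun, Mon, Tue, Wed — 3 of them qualify.
Total: 20 + 3 = 23.
Holidays: Jan 2, 2010 (Sat); Jan 8, 2010 (Fri); Jan 20, 2010 (Wed); Jan 21, 2010 (Thu); Jan 24, 2010 (Sun); Jan 28, 2010 (Thu); Jan 30, 2010 (Sat); Feb 1, 2010 (Mon).
5 of the 8 holidays fall on weekdays; the rest are weekends and were already excluded.
Business days: 23 − 5 = 18.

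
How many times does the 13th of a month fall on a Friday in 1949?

The 13th falls on a Friday when the month's 13th has weekday Fri.
Jan 13 is Thu; Feb 13 is Sun; Mar 13 is Sun; Apr 13 is Wed; May 13 is Fri ✓; Jun 13 is Mon; Jul 13 is Wed; Aug 13 is Sat; Sep 13 is Tue; Oct 13 is Thu; Nov 13 is Sun; Dec 13 is Tue.
Friday the 13ths: May.

1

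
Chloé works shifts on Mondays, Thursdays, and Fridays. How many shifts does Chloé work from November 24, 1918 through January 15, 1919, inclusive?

22

November 24, 1918 is a Sunday.
From November 24, 1918 to January 15, 1919 is 53 days inclusive.
53 = 7 × 7 + 4, so there are 7 full weeks plus 4 extra days.
Each full week contributes 3 days from the set (Mon, Thu, Fri): 7 × 3 = 21.
The 4 extra days are Sun, Mon, Tue, Wed — 1 of them qualifies.
Total: 21 + 1 = 22.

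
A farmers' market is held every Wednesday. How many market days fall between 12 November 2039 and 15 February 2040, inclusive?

14

12 November 2039 is a Saturday.
That's 96 days from start to end, counting both.
96 = 7 × 13 + 5, so there are 13 full weeks plus 5 extra days.
Each full week contributes one Wednesday: 13 so far.
The 5 extra days are Sat, Sun, Mon, Tue, Wed — 1 of them qualifies.
Total: 13 + 1 = 14.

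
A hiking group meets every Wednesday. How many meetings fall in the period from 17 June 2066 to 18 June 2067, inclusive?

17 June 2066 is a Thursday.
The range spans 367 days (inclusive of both endpoints).
367 = 7 × 52 + 3, so there are 52 full weeks plus 3 extra days.
Each full week contributes one Wednesday: 52 so far.
The 3 extra days are Thursday, Friday, Saturday — none qualify.
Total: 52 + 0 = 52.

52 Wednesdays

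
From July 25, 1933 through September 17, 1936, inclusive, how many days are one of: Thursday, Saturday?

July 25, 1933 is a Tuesday.
From July 25, 1933 to September 17, 1936 is 1151 days inclusive.
1151 = 7 × 164 + 3, so there are 164 full weeks plus 3 extra days.
Each full week contributes 2 days from the set (Thu, Sat): 164 × 2 = 328.
The 3 extra days are Tuesday, Wednesday, Thursday — 1 of them qualifies.
Total: 328 + 1 = 329.

329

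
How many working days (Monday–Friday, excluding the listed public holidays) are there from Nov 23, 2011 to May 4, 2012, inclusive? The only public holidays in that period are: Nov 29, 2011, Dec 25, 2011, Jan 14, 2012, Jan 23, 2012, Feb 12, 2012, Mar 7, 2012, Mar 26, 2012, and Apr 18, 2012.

113 working days

Nov 23, 2011 is a Wednesday.
That's 164 days from start to end, counting both.
164 = 7 × 23 + 3, so there are 23 full weeks plus 3 extra days.
Each full week contributes 5 weekdays (Mon–Fri): 23 × 5 = 115.
The 3 extra days are Wed, Thu, Fri — 3 of them qualify.
Total: 115 + 3 = 118.
Holidays: Nov 29, 2011 (Tue); Dec 25, 2011 (Sun); Jan 14, 2012 (Sat); Jan 23, 2012 (Mon); Feb 12, 2012 (Sun); Mar 7, 2012 (Wed); Mar 26, 2012 (Mon); Apr 18, 2012 (Wed).
5 of the 8 holidays fall on weekdays; the rest are weekends and were already excluded.
Business days: 118 − 5 = 113.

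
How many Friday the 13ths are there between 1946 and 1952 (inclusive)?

Friday-the-13ths by year:
1946: Sep, Dec
1947: Jun
1948: Feb, Aug
1949: May
1950: Jan, Oct
1951: Apr, Jul
1952: Jun

11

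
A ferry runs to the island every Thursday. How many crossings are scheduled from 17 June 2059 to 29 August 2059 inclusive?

17 June 2059 is a Tuesday.
The range spans 74 days (inclusive of both endpoints).
74 = 7 × 10 + 4, so there are 10 full weeks plus 4 extra days.
Each full week contributes one Thursday: 10 so far.
The 4 extra days are Tue, Wed, Thu, Fri — 1 of them qualifies.
Total: 10 + 1 = 11.

11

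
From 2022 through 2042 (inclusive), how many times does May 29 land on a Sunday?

Day of week of May 29 in each year:
2022: Sun ✓, 2023: Mon, 2024: Wed, 2025: Thu, 2026: Fri, 2027: Sat, 2028: Mon, 2029: Tue, 2030: Wed, 2031: Thu, 2032: Sat, 2033: Sun ✓, 2034: Mon, 2035: Tue, 2036: Thu, 2037: Fri, 2038: Sat, 2039: Sun ✓, 2040: Tue, 2041: Wed, 2042: Thu
Sundays: 2022, 2033, 2039.

3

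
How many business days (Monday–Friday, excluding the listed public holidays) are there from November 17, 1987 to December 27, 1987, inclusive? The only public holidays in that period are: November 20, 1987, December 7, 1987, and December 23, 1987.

November 17, 1987 is a Tuesday.
The range spans 41 days (inclusive of both endpoints).
41 = 7 × 5 + 6, so there are 5 full weeks plus 6 extra days.
Each full week contributes 5 weekdays (Mon–Fri): 5 × 5 = 25.
The 6 extra days are Tue, Wed, Thu, Fri, Sat, Sun — 4 of them qualify.
Total: 25 + 4 = 29.
Holidays: November 20, 1987 (Fri); December 7, 1987 (Mon); December 23, 1987 (Wed).
All 3 holidays fall on weekdays, so subtract 3.
Business days: 29 − 3 = 26.

26 business days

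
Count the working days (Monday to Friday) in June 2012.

1 June 2012 is a Friday.
That's 30 days from start to end, counting both.
30 = 7 × 4 + 2, so there are 4 full weeks plus 2 extra days.
Each full week contributes 5 weekdays (Mon–Fri): 4 × 5 = 20.
The 2 extra days are Friday, Saturday — 1 of them qualifies.
Total: 20 + 1 = 21.

21 weekdays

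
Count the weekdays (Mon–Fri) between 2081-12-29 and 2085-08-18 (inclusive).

2081-12-29 is a Monday.
From 2081-12-29 to 2085-08-18 is 1329 days inclusive.
1329 = 7 × 189 + 6, so there are 189 full weeks plus 6 extra days.
Each full week contributes 5 weekdays (Mon–Fri): 189 × 5 = 945.
The 6 extra days are Mon, Tue, Wed, Thu, Fri, Sat — 5 of them qualify.
Total: 945 + 5 = 950.

950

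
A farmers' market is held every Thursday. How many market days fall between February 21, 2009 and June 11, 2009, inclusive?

February 21, 2009 is a Saturday.
The range spans 111 days (inclusive of both endpoints).
111 = 7 × 15 + 6, so there are 15 full weeks plus 6 extra days.
Each full week contributes one Thursday: 15 so far.
The 6 extra days are Saturday, Sunday, Monday, Tuesday, Wednesday, Thursday — 1 of them qualifies.
Total: 15 + 1 = 16.

16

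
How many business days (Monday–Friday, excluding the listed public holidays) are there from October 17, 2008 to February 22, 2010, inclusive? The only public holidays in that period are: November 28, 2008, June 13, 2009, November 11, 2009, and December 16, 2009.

October 17, 2008 is a Friday.
From October 17, 2008 to February 22, 2010 is 494 days inclusive.
494 = 7 × 70 + 4, so there are 70 full weeks plus 4 extra days.
Each full week contributes 5 weekdays (Mon–Fri): 70 × 5 = 350.
The 4 extra days are Fri, Sat, Sun, Mon — 2 of them qualify.
Total: 350 + 2 = 352.
Holidays: November 28, 2008 (Fri); June 13, 2009 (Sat); November 11, 2009 (Wed); December 16, 2009 (Wed).
3 of the 4 holidays fall on weekdays; the rest are weekends and were already excluded.
Business days: 352 − 3 = 349.

349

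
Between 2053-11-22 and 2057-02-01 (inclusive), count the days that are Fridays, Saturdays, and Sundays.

2053-11-22 is a Saturday.
The range spans 1168 days (inclusive of both endpoints).
1168 = 7 × 166 + 6, so there are 166 full weeks plus 6 extra days.
Each full week contributes 3 days from the set (Fri, Sat, Sun): 166 × 3 = 498.
The 6 extra days are Sat, Sun, Mon, Tue, Wed, Thu — 2 of them qualify.
Total: 498 + 2 = 500.

500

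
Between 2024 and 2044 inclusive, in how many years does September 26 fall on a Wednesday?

Day of week of September 26 in each year:
2024: Thu, 2025: Fri, 2026: Sat, 2027: Sun, 2028: Tue, 2029: Wed ✓, 2030: Thu, 2031: Fri, 2032: Sun, 2033: Mon, 2034: Tue, 2035: Wed ✓, 2036: Fri, 2037: Sat, 2038: Sun, 2039: Mon, 2040: Wed ✓, 2041: Thu, 2042: Fri, 2043: Sat, 2044: Mon
Wednesdays: 2029, 2035, 2040.

3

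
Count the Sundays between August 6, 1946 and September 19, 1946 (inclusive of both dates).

August 6, 1946 is a Tuesday.
The range spans 45 days (inclusive of both endpoints).
45 = 7 × 6 + 3, so there are 6 full weeks plus 3 extra days.
Each full week contributes one Sunday: 6 so far.
The 3 extra days are Tuesday, Wednesday, Thursday — none qualify.
Total: 6 + 0 = 6.

6 Sundays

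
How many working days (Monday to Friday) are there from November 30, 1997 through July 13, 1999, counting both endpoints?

422 weekdays

November 30, 1997 is a Sunday.
That's 591 days from start to end, counting both.
591 = 7 × 84 + 3, so there are 84 full weeks plus 3 extra days.
Each full week contributes 5 weekdays (Mon–Fri): 84 × 5 = 420.
The 3 extra days are Sunday, Monday, Tuesday — 2 of them qualify.
Total: 420 + 2 = 422.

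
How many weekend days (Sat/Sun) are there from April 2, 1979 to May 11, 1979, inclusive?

10

April 2, 1979 is a Monday.
The range spans 40 days (inclusive of both endpoints).
40 = 7 × 5 + 5, so there are 5 full weeks plus 5 extra days.
Each full week contributes 2 weekend days (Sat, Sun): 5 × 2 = 10.
The 5 extra days are Monday, Tuesday, Wednesday, Thursday, Friday — none qualify.
Total: 10 + 0 = 10.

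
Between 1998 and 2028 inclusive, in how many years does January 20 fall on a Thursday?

Day of week of January 20 in each year:
1998: Tue, 1999: Wed, 2000: Thu ✓, 2001: Sat, 2002: Sun, 2003: Mon, 2004: Tue, 2005: Thu ✓, 2006: Fri, 2007: Sat, 2008: Sun, 2009: Tue, 2010: Wed, 2011: Thu ✓, 2012: Fri, 2013: Sun, 2014: Mon, 2015: Tue, 2016: Wed, 2017: Fri, 2018: Sat, 2019: Sun, 2020: Mon, 2021: Wed, 2022: Thu ✓, 2023: Fri, 2024: Sat, 2025: Mon, 2026: Tue, 2027: Wed, 2028: Thu ✓
Thursdays: 2000, 2005, 2011, 2022, 2028.

5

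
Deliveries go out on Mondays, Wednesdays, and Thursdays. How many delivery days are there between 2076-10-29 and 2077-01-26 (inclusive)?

38

2076-10-29 is a Thursday.
From 2076-10-29 to 2077-01-26 is 90 days inclusive.
90 = 7 × 12 + 6, so there are 12 full weeks plus 6 extra days.
Each full week contributes 3 days from the set (Mon, Wed, Thu): 12 × 3 = 36.
The 6 extra days are Thu, Fri, Sat, Sun, Mon, Tue — 2 of them qualify.
Total: 36 + 2 = 38.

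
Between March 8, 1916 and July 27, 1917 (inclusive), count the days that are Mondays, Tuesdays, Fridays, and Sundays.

March 8, 1916 is a Wednesday.
From March 8, 1916 to July 27, 1917 is 507 days inclusive.
507 = 7 × 72 + 3, so there are 72 full weeks plus 3 extra days.
Each full week contributes 4 days from the set (Mon, Tue, Fri, Sun): 72 × 4 = 288.
The 3 extra days are Wednesday, Thursday, Friday — 1 of them qualifies.
Total: 288 + 1 = 289.

289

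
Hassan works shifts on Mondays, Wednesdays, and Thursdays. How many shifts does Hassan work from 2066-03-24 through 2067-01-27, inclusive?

2066-03-24 is a Wednesday.
The range spans 310 days (inclusive of both endpoints).
310 = 7 × 44 + 2, so there are 44 full weeks plus 2 extra days.
Each full week contributes 3 days from the set (Mon, Wed, Thu): 44 × 3 = 132.
The 2 extra days are Wed, Thu — 2 of them qualify.
Total: 132 + 2 = 134.

134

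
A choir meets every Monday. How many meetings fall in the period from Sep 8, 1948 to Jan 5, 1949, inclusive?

17

Sep 8, 1948 is a Wednesday.
The range spans 120 days (inclusive of both endpoints).
120 = 7 × 17 + 1, so there are 17 full weeks plus 1 extra day.
Each full week contributes one Monday: 17 so far.
The 1 extra day is Wed — none qualify.
Total: 17 + 0 = 17.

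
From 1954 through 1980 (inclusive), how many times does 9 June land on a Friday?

Day of week of June 9 in each year:
1954: Wed, 1955: Thu, 1956: Sat, 1957: Sun, 1958: Mon, 1959: Tue, 1960: Thu, 1961: Fri ✓, 1962: Sat, 1963: Sun, 1964: Tue, 1965: Wed, 1966: Thu, 1967: Fri ✓, 1968: Sun, 1969: Mon, 1970: Tue, 1971: Wed, 1972: Fri ✓, 1973: Sat, 1974: Sun, 1975: Mon, 1976: Wed, 1977: Thu, 1978: Fri ✓, 1979: Sat, 1980: Mon
Fridays: 1961, 1967, 1972, 1978.

4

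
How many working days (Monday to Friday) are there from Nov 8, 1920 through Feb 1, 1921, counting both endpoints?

62

Nov 8, 1920 is a Monday.
That's 86 days from start to end, counting both.
86 = 7 × 12 + 2, so there are 12 full weeks plus 2 extra days.
Each full week contributes 5 weekdays (Mon–Fri): 12 × 5 = 60.
The 2 extra days are Monday, Tuesday — 2 of them qualify.
Total: 60 + 2 = 62.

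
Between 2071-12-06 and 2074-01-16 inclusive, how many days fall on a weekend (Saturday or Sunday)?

2071-12-06 is a Sunday.
The range spans 773 days (inclusive of both endpoints).
773 = 7 × 110 + 3, so there are 110 full weeks plus 3 extra days.
Each full week contributes 2 weekend days (Sat, Sun): 110 × 2 = 220.
The 3 extra days are Sun, Mon, Tue — 1 of them qualifies.
Total: 220 + 1 = 221.

221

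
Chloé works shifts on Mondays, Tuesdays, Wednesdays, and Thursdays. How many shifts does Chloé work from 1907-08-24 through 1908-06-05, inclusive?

164

1907-08-24 is a Saturday.
From 1907-08-24 to 1908-06-05 is 287 days inclusive.
287 = 7 × 41, so the span is exactly 41 full weeks.
Each full week contributes 4 days from the set (Mon, Tue, Wed, Thu): 41 × 4 = 164.
Total: 164.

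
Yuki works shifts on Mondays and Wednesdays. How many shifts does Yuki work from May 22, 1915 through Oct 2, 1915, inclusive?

May 22, 1915 is a Saturday.
From May 22, 1915 to Oct 2, 1915 is 134 days inclusive.
134 = 7 × 19 + 1, so there are 19 full weeks plus 1 extra day.
Each full week contributes 2 days from the set (Mon, Wed): 19 × 2 = 38.
The 1 extra day is Saturday — none qualify.
Total: 38 + 0 = 38.

38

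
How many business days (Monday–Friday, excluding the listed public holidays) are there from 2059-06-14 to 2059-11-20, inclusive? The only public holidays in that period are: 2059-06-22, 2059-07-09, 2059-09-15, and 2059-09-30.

2059-06-14 is a Saturday.
That's 160 days from start to end, counting both.
160 = 7 × 22 + 6, so there are 22 full weeks plus 6 extra days.
Each full week contributes 5 weekdays (Mon–Fri): 22 × 5 = 110.
The 6 extra days are Saturday, Sunday, Monday, Tuesday, Wednesday, Thursday — 4 of them qualify.
Total: 110 + 4 = 114.
Holidays: 2059-06-22 (Sun); 2059-07-09 (Wed); 2059-09-15 (Mon); 2059-09-30 (Tue).
3 of the 4 holidays fall on weekdays; the rest are weekends and were already excluded.
Business days: 114 − 3 = 111.

111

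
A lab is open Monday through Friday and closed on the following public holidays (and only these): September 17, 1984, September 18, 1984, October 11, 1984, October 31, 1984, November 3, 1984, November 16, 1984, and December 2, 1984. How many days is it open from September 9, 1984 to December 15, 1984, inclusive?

September 9, 1984 is a Sunday.
That's 98 days from start to end, counting both.
98 = 7 × 14, so the span is exactly 14 full weeks.
Each full week contributes 5 weekdays (Mon–Fri): 14 × 5 = 70.
Holidays: September 17, 1984 (Mon); September 18, 1984 (Tue); October 11, 1984 (Thu); October 31, 1984 (Wed); November 3, 1984 (Sat); November 16, 1984 (Fri); December 2, 1984 (Sun).
5 of the 7 holidays fall on weekdays; the rest are weekends and were already excluded.
Business days: 70 − 5 = 65.

65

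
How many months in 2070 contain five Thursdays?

A month has five Thursdays exactly when Thursday falls within its first (length − 28) days.
Jan: 31 days, starts Wed → 5 of Wed, Thu, Fri ✓
Feb: 28 days, starts Sat → 5 of (none)
Mar: 31 days, starts Sat → 5 of Sat, Sun, Mon
Apr: 30 days, starts Tue → 5 of Tue, Wed
May: 31 days, starts Thu → 5 of Thu, Fri, Sat ✓
Jun: 30 days, starts Sun → 5 of Sun, Mon
Jul: 31 days, starts Tue → 5 of Tue, Wed, Thu ✓
Aug: 31 days, starts Fri → 5 of Fri, Sat, Sun
Sep: 30 days, starts Mon → 5 of Mon, Tue
Oct: 31 days, starts Wed → 5 of Wed, Thu, Fri ✓
Nov: 30 days, starts Sat → 5 of Sat, Sun
Dec: 31 days, starts Mon → 5 of Mon, Tue, Wed
Months with five Thursdays: Jan, May, Jul, Oct.

4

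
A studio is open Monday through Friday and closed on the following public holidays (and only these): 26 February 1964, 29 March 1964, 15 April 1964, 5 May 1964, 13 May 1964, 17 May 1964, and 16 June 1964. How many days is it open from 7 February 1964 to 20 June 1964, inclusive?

91

7 February 1964 is a Friday.
That's 135 days from start to end, counting both.
135 = 7 × 19 + 2, so there are 19 full weeks plus 2 extra days.
Each full week contributes 5 weekdays (Mon–Fri): 19 × 5 = 95.
The 2 extra days are Fri, Sat — 1 of them qualifies.
Total: 95 + 1 = 96.
Holidays: 26 February 1964 (Wed); 29 March 1964 (Sun); 15 April 1964 (Wed); 5 May 1964 (Tue); 13 May 1964 (Wed); 17 May 1964 (Sun); 16 June 1964 (Tue).
5 of the 7 holidays fall on weekdays; the rest are weekends and were already excluded.
Business days: 96 − 5 = 91.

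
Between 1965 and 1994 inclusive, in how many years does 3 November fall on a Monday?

Day of week of November 3 in each year:
1965: Wed, 1966: Thu, 1967: Fri, 1968: Sun, 1969: Mon ✓, 1970: Tue, 1971: Wed, 1972: Fri, 1973: Sat, 1974: Sun, 1975: Mon ✓, 1976: Wed, 1977: Thu, 1978: Fri, 1979: Sat, 1980: Mon ✓, 1981: Tue, 1982: Wed, 1983: Thu, 1984: Sat, 1985: Sun, 1986: Mon ✓, 1987: Tue, 1988: Thu, 1989: Fri, 1990: Sat, 1991: Sun, 1992: Tue, 1993: Wed, 1994: Thu
Mondays: 1969, 1975, 1980, 1986.

4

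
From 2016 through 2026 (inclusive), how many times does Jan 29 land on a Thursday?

1

Day of week of January 29 in each year:
2016: Fri, 2017: Sun, 2018: Mon, 2019: Tue, 2020: Wed, 2021: Fri, 2022: Sat, 2023: Sun, 2024: Mon, 2025: Wed, 2026: Thu ✓
Thursdays: 2026.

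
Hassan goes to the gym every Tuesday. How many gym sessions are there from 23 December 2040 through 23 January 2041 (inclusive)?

23 December 2040 is a Sunday.
That's 32 days from start to end, counting both.
32 = 7 × 4 + 4, so there are 4 full weeks plus 4 extra days.
Each full week contributes one Tuesday: 4 so far.
The 4 extra days are Sunday, Monday, Tuesday, Wednesday — 1 of them qualifies.
Total: 4 + 1 = 5.

5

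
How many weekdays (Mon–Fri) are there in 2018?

1 January 2018 is a Monday.
From 1 January 2018 to 31 December 2018 is 365 days inclusive.
365 = 7 × 52 + 1, so there are 52 full weeks plus 1 extra day.
Each full week contributes 5 weekdays (Mon–Fri): 52 × 5 = 260.
The 1 extra day is Monday — 1 of them qualifies.
Total: 260 + 1 = 261.

261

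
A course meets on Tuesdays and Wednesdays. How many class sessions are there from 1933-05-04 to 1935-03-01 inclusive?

190

1933-05-04 is a Thursday.
That's 667 days from start to end, counting both.
667 = 7 × 95 + 2, so there are 95 full weeks plus 2 extra days.
Each full week contributes 2 days from the set (Tue, Wed): 95 × 2 = 190.
The 2 extra days are Thu, Fri — none qualify.
Total: 190 + 0 = 190.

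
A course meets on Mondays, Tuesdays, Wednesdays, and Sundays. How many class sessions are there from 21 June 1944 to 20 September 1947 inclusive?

677

21 June 1944 is a Wednesday.
The range spans 1187 days (inclusive of both endpoints).
1187 = 7 × 169 + 4, so there are 169 full weeks plus 4 extra days.
Each full week contributes 4 days from the set (Mon, Tue, Wed, Sun): 169 × 4 = 676.
The 4 extra days are Wed, Thu, Fri, Sat — 1 of them qualifies.
Total: 676 + 1 = 677.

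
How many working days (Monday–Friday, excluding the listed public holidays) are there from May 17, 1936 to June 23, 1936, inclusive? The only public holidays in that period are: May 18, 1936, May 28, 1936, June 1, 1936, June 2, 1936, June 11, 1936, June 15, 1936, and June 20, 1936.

21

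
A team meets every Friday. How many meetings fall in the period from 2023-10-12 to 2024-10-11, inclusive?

53 Fridays

2023-10-12 is a Thursday.
The range spans 366 days (inclusive of both endpoints).
366 = 7 × 52 + 2, so there are 52 full weeks plus 2 extra days.
Each full week contributes one Friday: 52 so far.
The 2 extra days are Thu, Fri — 1 of them qualifies.
Total: 52 + 1 = 53.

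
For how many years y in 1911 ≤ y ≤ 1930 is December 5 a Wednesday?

Day of week of December 5 in each year:
1911: Tue, 1912: Thu, 1913: Fri, 1914: Sat, 1915: Sun, 1916: Tue, 1917: Wed ✓, 1918: Thu, 1919: Fri, 1920: Sun, 1921: Mon, 1922: Tue, 1923: Wed ✓, 1924: Fri, 1925: Sat, 1926: Sun, 1927: Mon, 1928: Wed ✓, 1929: Thu, 1930: Fri
Wednesdays: 1917, 1923, 1928.

3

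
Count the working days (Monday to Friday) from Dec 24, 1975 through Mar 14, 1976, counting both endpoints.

58

Dec 24, 1975 is a Wednesday.
From Dec 24, 1975 to Mar 14, 1976 is 82 days inclusive.
82 = 7 × 11 + 5, so there are 11 full weeks plus 5 extra days.
Each full week contributes 5 weekdays (Mon–Fri): 11 × 5 = 55.
The 5 extra days are Wed, Thu, Fri, Sat, Sun — 3 of them qualify.
Total: 55 + 3 = 58.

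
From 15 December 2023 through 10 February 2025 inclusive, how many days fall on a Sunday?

61 Sundays

15 December 2023 is a Friday.
That's 424 days from start to end, counting both.
424 = 7 × 60 + 4, so there are 60 full weeks plus 4 extra days.
Each full week contributes one Sunday: 60 so far.
The 4 extra days are Fri, Sat, Sun, Mon — 1 of them qualifies.
Total: 60 + 1 = 61.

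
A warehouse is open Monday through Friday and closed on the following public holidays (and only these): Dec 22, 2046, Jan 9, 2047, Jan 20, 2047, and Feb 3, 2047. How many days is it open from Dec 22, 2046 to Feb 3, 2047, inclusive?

Dec 22, 2046 is a Saturday.
From Dec 22, 2046 to Feb 3, 2047 is 44 days inclusive.
44 = 7 × 6 + 2, so there are 6 full weeks plus 2 extra days.
Each full week contributes 5 weekdays (Mon–Fri): 6 × 5 = 30.
The 2 extra days are Saturday, Sunday — none qualify.
Total: 30 + 0 = 30.
Holidays: Dec 22, 2046 (Sat); Jan 9, 2047 (Wed); Jan 20, 2047 (Sun); Feb 3, 2047 (Sun).
1 of the 4 holidays fall on weekdays; the rest are weekends and were already excluded.
Business days: 30 − 1 = 29.

29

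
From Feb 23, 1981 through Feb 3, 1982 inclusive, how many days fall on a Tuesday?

50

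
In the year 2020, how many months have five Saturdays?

4

A month has five Saturdays exactly when Saturday falls within its first (length − 28) days.
Jan: 31 days, starts Wed → 5 of Wed, Thu, Fri
Feb: 29 days, starts Sat → 5 of Sat ✓
Mar: 31 days, starts Sun → 5 of Sun, Mon, Tue
Apr: 30 days, starts Wed → 5 of Wed, Thu
May: 31 days, starts Fri → 5 of Fri, Sat, Sun ✓
Jun: 30 days, starts Mon → 5 of Mon, Tue
Jul: 31 days, starts Wed → 5 of Wed, Thu, Fri
Aug: 31 days, starts Sat → 5 of Sat, Sun, Mon ✓
Sep: 30 days, starts Tue → 5 of Tue, Wed
Oct: 31 days, starts Thu → 5 of Thu, Fri, Sat ✓
Nov: 30 days, starts Sun → 5 of Sun, Mon
Dec: 31 days, starts Tue → 5 of Tue, Wed, Thu
Months with five Saturdays: Feb, May, Aug, Oct.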